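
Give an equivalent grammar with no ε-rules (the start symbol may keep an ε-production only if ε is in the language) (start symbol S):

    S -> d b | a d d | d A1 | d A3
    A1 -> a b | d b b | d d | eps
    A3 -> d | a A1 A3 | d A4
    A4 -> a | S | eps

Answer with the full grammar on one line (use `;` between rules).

The nullable symbols are {A1, A4}.
ε ∉ L(G), so no ε-production is kept.
For each production, add variants omitting each subset of nullable occurrences: S → d A1 gives d A1 | d. A3 → a A1 A3 gives a A1 A3 | a A3.

S -> d b | a d d | d A1 | d | d A3; A1 -> a b | d b b | d d; A3 -> d | a A1 A3 | a A3 | d A4; A4 -> a | S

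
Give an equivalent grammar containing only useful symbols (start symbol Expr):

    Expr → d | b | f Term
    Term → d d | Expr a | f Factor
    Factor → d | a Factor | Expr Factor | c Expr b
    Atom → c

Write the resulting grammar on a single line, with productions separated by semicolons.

Generating nonterminals: {Atom, Expr, Factor, Term}.
Reachable from Expr after that: {Expr, Factor, Term}.
Removed useless symbols: {Atom} and every production mentioning them.

Expr → d | b | f Term; Term → d d | Expr a | f Factor; Factor → d | a Factor | Expr Factor | c Expr b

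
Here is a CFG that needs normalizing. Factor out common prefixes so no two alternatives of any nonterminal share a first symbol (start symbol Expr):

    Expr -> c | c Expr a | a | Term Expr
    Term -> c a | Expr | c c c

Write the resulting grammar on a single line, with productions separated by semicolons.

Expr -> a | Term Expr | c Expr1; Term -> Expr | c Term1; Expr1 -> ε | Expr a; Term1 -> a | c c

Expr has alternatives sharing prefix 'c': factor to Expr → c Expr1 with Expr1 → ε | Expr a.
Term has alternatives sharing prefix 'c': factor to Term → c Term1 with Term1 → a | c c.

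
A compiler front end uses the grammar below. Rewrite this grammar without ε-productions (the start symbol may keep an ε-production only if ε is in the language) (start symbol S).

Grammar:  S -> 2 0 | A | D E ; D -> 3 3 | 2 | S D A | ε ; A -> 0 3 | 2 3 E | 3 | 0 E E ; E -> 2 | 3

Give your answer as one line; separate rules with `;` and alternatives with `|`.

The nullable symbols are {D}.
ε ∉ L(G), so no ε-production is kept.
Add the nullable-subset variants: S → D E gives D E | E. D → S D A gives S D A | S A.

S -> 2 0 | A | D E | E; D -> 3 3 | 2 | S D A | S A; A -> 0 3 | 2 3 E | 3 | 0 E E; E -> 2 | 3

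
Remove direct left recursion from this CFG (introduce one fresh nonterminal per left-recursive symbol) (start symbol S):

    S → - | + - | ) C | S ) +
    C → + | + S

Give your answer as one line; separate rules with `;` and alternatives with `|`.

S → - S' | + - S' | ) C S'; C → + | + S; S' → ) + S' | epsilon

Directly left-recursive nonterminal: S.
For S: α = {) +}, β = {-, + -, ) C}. Rewrite as S → β S' and S' → α S' | ε.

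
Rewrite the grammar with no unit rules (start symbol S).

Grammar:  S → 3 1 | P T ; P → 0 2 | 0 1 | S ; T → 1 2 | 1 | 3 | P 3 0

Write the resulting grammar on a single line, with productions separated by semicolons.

Unit pairs: P ⇒* {S}.
For each unit pair (A, B), copy every non-unit production of B to A, then drop all unit productions.

S → 3 1 | P T; P → 3 1 | P T | 0 2 | 0 1; T → 1 2 | 1 | 3 | P 3 0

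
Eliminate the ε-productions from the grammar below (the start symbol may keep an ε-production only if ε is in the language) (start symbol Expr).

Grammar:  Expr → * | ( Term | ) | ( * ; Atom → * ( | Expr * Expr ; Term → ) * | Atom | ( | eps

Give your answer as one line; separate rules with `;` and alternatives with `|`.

Nullable set = {Term}.
ε ∉ L(G), so no ε-production is kept.
Expand every rule over subsets of its nullable positions: Expr → ( Term gives ( Term | (.

Expr → * | ( Term | ( | ) | ( *; Atom → * ( | Expr * Expr; Term → ) * | Atom | (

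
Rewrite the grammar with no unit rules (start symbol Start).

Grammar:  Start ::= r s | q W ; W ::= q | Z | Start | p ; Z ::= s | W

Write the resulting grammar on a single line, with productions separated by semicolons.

Start ::= r s | q W; W ::= s | r s | q W | q | p; Z ::= s | r s | q W | q | p

Unit pairs: W ⇒* {Start, Z}; Z ⇒* {Start, W}.
For every A with A ⇒* B via unit rules, add B's non-unit alternatives to A; then delete every rule of the form X → Y.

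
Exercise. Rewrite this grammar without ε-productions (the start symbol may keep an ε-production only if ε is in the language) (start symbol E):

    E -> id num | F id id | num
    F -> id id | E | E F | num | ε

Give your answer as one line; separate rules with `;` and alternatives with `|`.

E -> id num | F id id | id id | num; F -> id id | E | E F | num

Nullable set = {F}.
ε ∉ L(G), so no ε-production is kept.
For each production, add variants omitting each subset of nullable occurrences: E → F id id gives F id id | id id.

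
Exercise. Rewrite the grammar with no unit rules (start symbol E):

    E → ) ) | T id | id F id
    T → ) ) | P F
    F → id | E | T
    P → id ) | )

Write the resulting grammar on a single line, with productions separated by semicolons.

Unit pairs: F ⇒* {E, T}.
For every A with A ⇒* B via unit rules, add B's non-unit alternatives to A; then delete every rule of the form X → Y.

E → ) ) | T id | id F id; T → ) ) | P F; F → ) ) | T id | id F id | id | P F; P → id ) | )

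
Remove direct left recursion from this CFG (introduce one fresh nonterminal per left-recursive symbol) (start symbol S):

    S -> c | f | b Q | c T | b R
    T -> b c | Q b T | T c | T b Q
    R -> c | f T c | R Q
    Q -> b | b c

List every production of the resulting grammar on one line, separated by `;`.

Directly left-recursive nonterminals: T, R.
For T: α = {c, b Q}, β = {b c, Q b T}. Rewrite as T → β T' and T' → α T' | ε.
For R: α = {Q}, β = {c, f T c}. Rewrite as R → β R' and R' → α R' | ε.

S -> c | f | b Q | c T | b R; T -> b c T' | Q b T T'; R -> c R' | f T c R'; Q -> b | b c; T' -> c T' | b Q T' | ε; R' -> Q R' | ε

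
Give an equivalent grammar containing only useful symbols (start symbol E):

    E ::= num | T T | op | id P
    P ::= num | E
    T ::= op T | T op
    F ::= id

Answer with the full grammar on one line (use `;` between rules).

E ::= num | op | id P; P ::= num | E

Generating nonterminals: {E, F, P}.
Reachable from E after that: {E, P}.
Removed useless symbols: {F, T} and every production mentioning them.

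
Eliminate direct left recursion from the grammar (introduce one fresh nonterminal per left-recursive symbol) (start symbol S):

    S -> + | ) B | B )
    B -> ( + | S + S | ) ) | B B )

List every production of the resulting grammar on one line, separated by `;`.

S -> + | ) B | B ); B -> ( + B' | S + S B' | ) ) B'; B' -> B ) B' | ε

Directly left-recursive nonterminal: B.
For B: α = {B )}, β = {( +, S + S, ) )}. Rewrite as B → β B' and B' → α B' | ε.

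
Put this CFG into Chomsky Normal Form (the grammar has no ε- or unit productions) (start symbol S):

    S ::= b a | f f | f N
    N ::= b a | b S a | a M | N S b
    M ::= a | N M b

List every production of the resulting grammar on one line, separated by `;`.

Introduce a nonterminal for each terminal appearing in a rule of length ≥ 2: X1 → b, X2 → a, X3 → f.
Binarize each right-hand side of length ≥ 3 by chaining fresh nonterminals (Y1, Y2, …): affected rules were N → X1 S X2; N → N S X1; M → N M X1.

S ::= X1 X2 | X3 X3 | X3 N; N ::= X1 X2 | X1 Y1 | X2 M | N Y2; M ::= a | N Y3; X1 ::= b; X2 ::= a; X3 ::= f; Y1 ::= S X2; Y2 ::= S X1; Y3 ::= M X1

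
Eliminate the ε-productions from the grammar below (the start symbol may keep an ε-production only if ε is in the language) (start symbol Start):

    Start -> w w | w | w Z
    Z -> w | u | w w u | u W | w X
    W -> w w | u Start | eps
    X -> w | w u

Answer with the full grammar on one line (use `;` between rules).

Start -> w w | w | w Z; Z -> w | u | w w u | u W | w X; W -> w w | u Start; X -> w | w u

The nullable symbols are {W}.
ε ∉ L(G), so no ε-production is kept.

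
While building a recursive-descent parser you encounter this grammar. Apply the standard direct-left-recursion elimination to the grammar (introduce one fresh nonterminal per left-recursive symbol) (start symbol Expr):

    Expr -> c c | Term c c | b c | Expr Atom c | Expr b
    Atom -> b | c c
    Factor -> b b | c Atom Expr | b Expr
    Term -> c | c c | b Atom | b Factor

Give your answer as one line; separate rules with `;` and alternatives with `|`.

Expr -> c c Expr1 | Term c c Expr1 | b c Expr1; Atom -> b | c c; Factor -> b b | c Atom Expr | b Expr; Term -> c | c c | b Atom | b Factor; Expr1 -> Atom c Expr1 | b Expr1 | epsilon

Expr is directly left-recursive.
For Expr: α = {Atom c, b}, β = {c c, Term c c, b c}. Rewrite as Expr → β Expr1 and Expr1 → α Expr1 | ε.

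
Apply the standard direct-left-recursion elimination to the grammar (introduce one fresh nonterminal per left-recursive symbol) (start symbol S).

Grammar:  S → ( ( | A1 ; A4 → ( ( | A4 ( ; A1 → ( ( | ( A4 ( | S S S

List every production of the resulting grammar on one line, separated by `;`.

Directly left-recursive nonterminal: A4.
For A4: α = {(}, β = {( (}. Rewrite as A4 → β A4' and A4' → α A4' | ε.

S → ( ( | A1; A4 → ( ( A4'; A1 → ( ( | ( A4 ( | S S S; A4' → ( A4' | ε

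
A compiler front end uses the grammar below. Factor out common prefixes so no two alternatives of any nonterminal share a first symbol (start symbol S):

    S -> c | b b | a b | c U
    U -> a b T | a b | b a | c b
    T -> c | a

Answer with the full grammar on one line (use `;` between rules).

S has alternatives sharing prefix 'c': factor to S → c S' with S' → ε | U.
U has alternatives sharing prefix 'a b': factor to U → a b U' with U' → T | ε.

S -> b b | a b | c S'; U -> b a | c b | a b U'; T -> c | a; S' -> ε | U; U' -> T | ε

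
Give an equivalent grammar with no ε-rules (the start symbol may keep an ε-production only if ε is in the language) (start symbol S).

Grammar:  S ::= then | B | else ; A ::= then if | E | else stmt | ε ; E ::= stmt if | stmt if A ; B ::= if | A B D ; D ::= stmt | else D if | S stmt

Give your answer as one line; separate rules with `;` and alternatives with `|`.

S ::= then | B | else; A ::= then if | E | else stmt; E ::= stmt if | stmt if A; B ::= if | A B D | B D; D ::= stmt | else D if | S stmt

Nullable nonterminals: {A}.
ε ∉ L(G), so no ε-production is kept.
For each production, add variants omitting each subset of nullable occurrences: B → A B D gives A B D | B D.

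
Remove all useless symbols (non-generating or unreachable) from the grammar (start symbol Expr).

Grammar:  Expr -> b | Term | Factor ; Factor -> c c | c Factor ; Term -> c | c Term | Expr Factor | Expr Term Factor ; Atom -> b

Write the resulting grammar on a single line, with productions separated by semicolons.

Generating nonterminals: {Atom, Expr, Factor, Term}.
Reachable from Expr after that: {Expr, Factor, Term}.
Removed useless symbols: {Atom} and every production mentioning them.

Expr -> b | Term | Factor; Factor -> c c | c Factor; Term -> c | c Term | Expr Factor | Expr Term Factor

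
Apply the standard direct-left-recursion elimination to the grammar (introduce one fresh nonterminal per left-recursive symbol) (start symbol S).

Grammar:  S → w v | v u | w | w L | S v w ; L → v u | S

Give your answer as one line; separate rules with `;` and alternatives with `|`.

Left recursion appears on S.
For S: α = {v w}, β = {w v, v u, w, w L}. Rewrite as S → β S' and S' → α S' | ε.

S → w v S' | v u S' | w S' | w L S'; L → v u | S; S' → v w S' | ε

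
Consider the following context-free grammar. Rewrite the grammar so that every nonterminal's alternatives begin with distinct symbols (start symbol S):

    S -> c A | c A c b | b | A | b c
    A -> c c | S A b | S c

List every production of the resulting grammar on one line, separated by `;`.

S has alternatives sharing prefix 'c A': factor to S → c A S' with S' → ε | c b.
S has alternatives sharing prefix 'b': factor to S → b S'' with S'' → ε | c.
A has alternatives sharing prefix 'S': factor to A → S A' with A' → A b | c.

S -> A | c A S' | b S''; A -> c c | S A'; S' -> ε | c b; S'' -> ε | c; A' -> A b | c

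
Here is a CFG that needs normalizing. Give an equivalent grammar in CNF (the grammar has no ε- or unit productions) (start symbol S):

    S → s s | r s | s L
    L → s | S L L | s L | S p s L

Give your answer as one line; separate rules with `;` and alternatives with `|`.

Introduce a nonterminal for each terminal appearing in a rule of length ≥ 2: X1 → s, X2 → r, X3 → p.
Binarize each right-hand side of length ≥ 3 by chaining fresh nonterminals (Y1, Y2, …): affected rules were L → S L L; L → S X3 X1 L.

S → X1 X1 | X2 X1 | X1 L; L → s | S Y1 | X1 L | S Y2; X1 → s; X2 → r; X3 → p; Y1 → L L; Y2 → X3 Y3; Y3 → X1 L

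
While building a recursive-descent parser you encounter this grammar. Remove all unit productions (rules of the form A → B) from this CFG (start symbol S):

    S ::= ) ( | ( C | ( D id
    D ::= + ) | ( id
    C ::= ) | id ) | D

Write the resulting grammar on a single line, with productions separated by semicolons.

S ::= ) ( | ( C | ( D id; D ::= + ) | ( id; C ::= ) | id ) | + ) | ( id

Unit pairs: C ⇒* {D}.
Replace each nonterminal's rules with the union of the non-unit rules of every nonterminal it unit-derives.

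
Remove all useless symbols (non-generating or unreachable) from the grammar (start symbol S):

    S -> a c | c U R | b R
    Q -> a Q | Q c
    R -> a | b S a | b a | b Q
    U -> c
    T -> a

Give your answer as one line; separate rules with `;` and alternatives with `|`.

Generating nonterminals: {R, S, T, U}.
Reachable from S after that: {R, S, U}.
Removed useless symbols: {Q, T} and every production mentioning them.

S -> a c | c U R | b R; R -> a | b S a | b a; U -> c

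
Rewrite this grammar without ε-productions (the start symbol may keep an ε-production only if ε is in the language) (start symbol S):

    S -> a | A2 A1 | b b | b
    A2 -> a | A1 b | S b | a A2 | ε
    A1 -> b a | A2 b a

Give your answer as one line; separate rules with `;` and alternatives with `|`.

The nullable symbols are {A2}.
ε ∉ L(G), so no ε-production is kept.
For each production, add variants omitting each subset of nullable occurrences: S → A2 A1 gives A2 A1 | A1.

S -> a | A2 A1 | A1 | b b | b; A2 -> a | A1 b | S b | a A2; A1 -> b a | A2 b a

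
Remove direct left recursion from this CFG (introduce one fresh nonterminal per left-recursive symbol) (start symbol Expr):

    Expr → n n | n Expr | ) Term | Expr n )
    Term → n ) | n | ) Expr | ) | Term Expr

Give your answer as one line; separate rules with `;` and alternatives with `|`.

Expr, Term are directly left-recursive.
For Expr: α = {n )}, β = {n n, n Expr, ) Term}. Rewrite as Expr → β Expr1 and Expr1 → α Expr1 | ε.
For Term: α = {Expr}, β = {n ), n, ) Expr, )}. Rewrite as Term → β Term1 and Term1 → α Term1 | ε.

Expr → n n Expr1 | n Expr Expr1 | ) Term Expr1; Term → n ) Term1 | n Term1 | ) Expr Term1 | ) Term1; Expr1 → n ) Expr1 | ε; Term1 → Expr Term1 | ε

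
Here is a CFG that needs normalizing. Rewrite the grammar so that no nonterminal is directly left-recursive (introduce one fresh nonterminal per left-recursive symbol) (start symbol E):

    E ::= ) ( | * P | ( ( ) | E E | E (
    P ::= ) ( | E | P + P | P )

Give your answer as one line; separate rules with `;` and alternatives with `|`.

E ::= ) ( E' | * P E' | ( ( ) E'; P ::= ) ( P' | E P'; E' ::= E E' | ( E' | ε; P' ::= + P P' | ) P' | ε

Directly left-recursive nonterminals: E, P.
For E: α = {E, (}, β = {) (, * P, ( ( )}. Rewrite as E → β E' and E' → α E' | ε.
For P: α = {+ P, )}, β = {) (, E}. Rewrite as P → β P' and P' → α P' | ε.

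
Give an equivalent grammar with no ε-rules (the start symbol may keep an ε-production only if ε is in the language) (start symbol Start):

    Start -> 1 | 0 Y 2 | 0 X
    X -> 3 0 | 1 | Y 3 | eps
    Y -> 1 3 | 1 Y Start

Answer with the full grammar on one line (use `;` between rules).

Start -> 1 | 0 Y 2 | 0 X | 0; X -> 3 0 | 1 | Y 3; Y -> 1 3 | 1 Y Start

The nullable symbols are {X}.
ε ∉ L(G), so no ε-production is kept.
For each production, add variants omitting each subset of nullable occurrences: Start → 0 X gives 0 X | 0.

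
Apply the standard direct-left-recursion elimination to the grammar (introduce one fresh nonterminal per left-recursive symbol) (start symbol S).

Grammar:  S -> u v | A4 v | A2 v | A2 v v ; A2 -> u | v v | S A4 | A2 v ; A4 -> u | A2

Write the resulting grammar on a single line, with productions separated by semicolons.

S -> u v | A4 v | A2 v | A2 v v; A2 -> u A2' | v v A2' | S A4 A2'; A4 -> u | A2; A2' -> v A2' | epsilon

A2 is directly left-recursive.
For A2: α = {v}, β = {u, v v, S A4}. Rewrite as A2 → β A2' and A2' → α A2' | ε.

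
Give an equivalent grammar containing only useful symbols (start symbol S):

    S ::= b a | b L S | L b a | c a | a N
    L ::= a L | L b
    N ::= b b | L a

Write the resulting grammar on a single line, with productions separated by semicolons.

S ::= b a | c a | a N; N ::= b b

Generating nonterminals: {N, S}.
Reachable from S after that: {N, S}.
Removed useless symbols: {L} and every production mentioning them.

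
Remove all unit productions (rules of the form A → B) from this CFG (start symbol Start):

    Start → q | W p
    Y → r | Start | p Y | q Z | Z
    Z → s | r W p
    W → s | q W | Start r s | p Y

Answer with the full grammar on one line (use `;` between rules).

Unit pairs: Y ⇒* {Start, Z}.
For each unit pair (A, B), copy every non-unit production of B to A, then drop all unit productions.

Start → q | W p; Y → s | r W p | q | W p | r | p Y | q Z; Z → s | r W p; W → s | q W | Start r s | p Y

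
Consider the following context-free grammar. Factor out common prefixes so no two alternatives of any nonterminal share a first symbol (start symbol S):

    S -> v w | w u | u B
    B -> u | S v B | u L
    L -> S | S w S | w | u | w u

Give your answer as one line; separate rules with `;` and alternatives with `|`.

S -> v w | w u | u B; B -> S v B | u B'; L -> u | S L' | w L''; B' -> ε | L; L' -> ε | w S; L'' -> ε | u

B has alternatives sharing prefix 'u': factor to B → u B' with B' → ε | L.
L has alternatives sharing prefix 'S': factor to L → S L' with L' → ε | w S.
L has alternatives sharing prefix 'w': factor to L → w L'' with L'' → ε | u.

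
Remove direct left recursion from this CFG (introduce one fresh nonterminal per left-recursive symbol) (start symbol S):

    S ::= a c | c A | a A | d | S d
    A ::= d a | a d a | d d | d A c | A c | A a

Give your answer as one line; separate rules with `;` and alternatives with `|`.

Directly left-recursive nonterminals: S, A.
For S: α = {d}, β = {a c, c A, a A, d}. Rewrite as S → β S' and S' → α S' | ε.
For A: α = {c, a}, β = {d a, a d a, d d, d A c}. Rewrite as A → β A' and A' → α A' | ε.

S ::= a c S' | c A S' | a A S' | d S'; A ::= d a A' | a d a A' | d d A' | d A c A'; S' ::= d S' | eps; A' ::= c A' | a A' | eps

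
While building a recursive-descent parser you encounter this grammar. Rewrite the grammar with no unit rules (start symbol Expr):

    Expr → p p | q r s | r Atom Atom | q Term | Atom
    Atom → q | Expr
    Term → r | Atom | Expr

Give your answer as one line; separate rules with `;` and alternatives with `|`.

Unit pairs: Atom ⇒* {Expr}; Expr ⇒* {Atom}; Term ⇒* {Atom, Expr}.
Replace each nonterminal's rules with the union of the non-unit rules of every nonterminal it unit-derives.

Expr → q | p p | q r s | r Atom Atom | q Term; Atom → q | p p | q r s | r Atom Atom | q Term; Term → r | q | p p | q r s | r Atom Atom | q Term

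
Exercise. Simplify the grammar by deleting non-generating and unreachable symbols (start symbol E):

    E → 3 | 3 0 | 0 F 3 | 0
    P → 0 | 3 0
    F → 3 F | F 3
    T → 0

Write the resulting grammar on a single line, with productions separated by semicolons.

E → 3 | 3 0 | 0

Generating nonterminals: {E, P, T}.
Reachable from E after that: {E}.
Removed useless symbols: {F, P, T} and every production mentioning them.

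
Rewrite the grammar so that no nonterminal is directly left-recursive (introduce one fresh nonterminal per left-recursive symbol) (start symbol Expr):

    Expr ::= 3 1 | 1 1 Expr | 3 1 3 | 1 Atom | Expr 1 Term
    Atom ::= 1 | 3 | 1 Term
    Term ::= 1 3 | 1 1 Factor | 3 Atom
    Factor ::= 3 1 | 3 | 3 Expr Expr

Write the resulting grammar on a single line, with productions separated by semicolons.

Expr ::= 3 1 Expr1 | 1 1 Expr Expr1 | 3 1 3 Expr1 | 1 Atom Expr1; Atom ::= 1 | 3 | 1 Term; Term ::= 1 3 | 1 1 Factor | 3 Atom; Factor ::= 3 1 | 3 | 3 Expr Expr; Expr1 ::= 1 Term Expr1 | ε

Left recursion appears on Expr.
For Expr: α = {1 Term}, β = {3 1, 1 1 Expr, 3 1 3, 1 Atom}. Rewrite as Expr → β Expr1 and Expr1 → α Expr1 | ε.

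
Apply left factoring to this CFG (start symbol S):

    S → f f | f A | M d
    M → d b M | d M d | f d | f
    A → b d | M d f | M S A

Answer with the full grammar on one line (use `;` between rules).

S → M d | f S'; M → d M' | f M''; A → b d | M A'; S' → f | A; M' → b M | M d; M'' → d | ε; A' → d f | S A

S has alternatives sharing prefix 'f': factor to S → f S' with S' → f | A.
M has alternatives sharing prefix 'd': factor to M → d M' with M' → b M | M d.
M has alternatives sharing prefix 'f': factor to M → f M'' with M'' → d | ε.
A has alternatives sharing prefix 'M': factor to A → M A' with A' → d f | S A.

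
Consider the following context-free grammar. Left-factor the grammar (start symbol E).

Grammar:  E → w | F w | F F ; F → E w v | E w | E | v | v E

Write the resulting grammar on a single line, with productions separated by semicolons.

E has alternatives sharing prefix 'F': factor to E → F E' with E' → w | F.
F has alternatives sharing prefix 'E': factor to F → E F' with F' → w v | w | ε.
F has alternatives sharing prefix 'v': factor to F → v F'' with F'' → ε | E.
F' has alternatives sharing prefix 'w': factor to F' → w F''' with F''' → v | ε.

E → w | F E'; F → E F' | v F''; E' → w | F; F' → ε | w F'''; F'' → ε | E; F''' → v | ε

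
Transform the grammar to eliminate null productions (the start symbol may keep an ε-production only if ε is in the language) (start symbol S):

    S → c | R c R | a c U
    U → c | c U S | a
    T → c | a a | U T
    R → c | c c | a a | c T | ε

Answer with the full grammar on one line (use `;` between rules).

Nullable nonterminals: {R}.
ε ∉ L(G), so no ε-production is kept.
Expand every rule over subsets of its nullable positions: S → R c R gives R c R | R c | c R.

S → c | R c R | R c | c R | a c U; U → c | c U S | a; T → c | a a | U T; R → c | c c | a a | c T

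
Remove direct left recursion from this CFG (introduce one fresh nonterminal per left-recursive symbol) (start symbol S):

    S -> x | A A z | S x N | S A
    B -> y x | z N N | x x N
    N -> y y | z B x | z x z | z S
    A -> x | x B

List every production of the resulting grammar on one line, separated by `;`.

S -> x S' | A A z S'; B -> y x | z N N | x x N; N -> y y | z B x | z x z | z S; A -> x | x B; S' -> x N S' | A S' | ε

Directly left-recursive nonterminal: S.
For S: α = {x N, A}, β = {x, A A z}. Rewrite as S → β S' and S' → α S' | ε.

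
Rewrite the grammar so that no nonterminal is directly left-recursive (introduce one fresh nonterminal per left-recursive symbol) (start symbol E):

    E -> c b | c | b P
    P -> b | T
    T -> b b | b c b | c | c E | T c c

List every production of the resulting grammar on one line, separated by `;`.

E -> c b | c | b P; P -> b | T; T -> b b T' | b c b T' | c T' | c E T'; T' -> c c T' | ε

Directly left-recursive nonterminal: T.
For T: α = {c c}, β = {b b, b c b, c, c E}. Rewrite as T → β T' and T' → α T' | ε.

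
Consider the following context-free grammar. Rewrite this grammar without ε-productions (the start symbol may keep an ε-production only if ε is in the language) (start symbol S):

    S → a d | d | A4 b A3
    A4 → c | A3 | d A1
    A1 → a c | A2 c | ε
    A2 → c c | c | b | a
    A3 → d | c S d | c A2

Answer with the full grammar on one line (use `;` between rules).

S → a d | d | A4 b A3; A4 → c | A3 | d A1 | d; A1 → a c | A2 c; A2 → c c | c | b | a; A3 → d | c S d | c A2

The nullable symbols are {A1}.
ε ∉ L(G), so no ε-production is kept.
For each production, add variants omitting each subset of nullable occurrences: A4 → d A1 gives d A1 | d.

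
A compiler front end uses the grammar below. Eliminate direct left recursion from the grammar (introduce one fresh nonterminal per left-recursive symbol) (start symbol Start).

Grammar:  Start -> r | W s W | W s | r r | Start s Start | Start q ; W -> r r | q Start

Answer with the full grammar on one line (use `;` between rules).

Start -> r Start1 | W s W Start1 | W s Start1 | r r Start1; W -> r r | q Start; Start1 -> s Start Start1 | q Start1 | ε

Start is directly left-recursive.
For Start: α = {s Start, q}, β = {r, W s W, W s, r r}. Rewrite as Start → β Start1 and Start1 → α Start1 | ε.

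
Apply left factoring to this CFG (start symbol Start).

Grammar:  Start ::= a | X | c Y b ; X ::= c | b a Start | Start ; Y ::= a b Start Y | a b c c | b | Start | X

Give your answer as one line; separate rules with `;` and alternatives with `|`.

Y has alternatives sharing prefix 'a b': factor to Y → a b Y1 with Y1 → Start Y | c c.

Start ::= a | X | c Y b; X ::= c | b a Start | Start; Y ::= b | Start | X | a b Y1; Y1 ::= Start Y | c c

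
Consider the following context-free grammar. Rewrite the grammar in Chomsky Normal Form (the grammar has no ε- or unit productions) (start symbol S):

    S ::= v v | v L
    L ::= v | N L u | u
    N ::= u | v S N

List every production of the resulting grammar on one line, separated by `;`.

S ::= X1 X1 | X1 L; L ::= v | N Y1 | u; N ::= u | X1 Y2; X1 ::= v; X2 ::= u; Y1 ::= L X2; Y2 ::= S N

Introduce a nonterminal for each terminal appearing in a rule of length ≥ 2: X1 → v, X2 → u.
Binarize each right-hand side of length ≥ 3 by chaining fresh nonterminals (Y1, Y2, …): affected rules were L → N L X2; N → X1 S N.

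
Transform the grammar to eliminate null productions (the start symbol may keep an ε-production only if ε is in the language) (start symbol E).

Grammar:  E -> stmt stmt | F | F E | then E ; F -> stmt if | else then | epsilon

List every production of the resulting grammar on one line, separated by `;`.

Nullable nonterminals: {E, F}.
ε ∈ L(G) since E is nullable, so keep E → ε.
For each production, add variants omitting each subset of nullable occurrences: E → then E gives then E | then.

E -> stmt stmt | F | F E | then E | then | epsilon; F -> stmt if | else then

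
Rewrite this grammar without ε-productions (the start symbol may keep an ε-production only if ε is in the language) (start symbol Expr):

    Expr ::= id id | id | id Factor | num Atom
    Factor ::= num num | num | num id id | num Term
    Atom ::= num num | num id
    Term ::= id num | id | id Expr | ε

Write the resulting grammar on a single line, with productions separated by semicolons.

Expr ::= id id | id | id Factor | num Atom; Factor ::= num num | num | num id id | num Term; Atom ::= num num | num id; Term ::= id num | id | id Expr

Nullable nonterminals: {Term}.
ε ∉ L(G), so no ε-production is kept.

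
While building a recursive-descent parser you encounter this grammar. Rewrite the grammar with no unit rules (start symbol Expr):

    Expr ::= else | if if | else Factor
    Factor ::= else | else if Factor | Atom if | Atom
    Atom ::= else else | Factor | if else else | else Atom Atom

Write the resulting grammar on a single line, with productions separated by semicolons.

Expr ::= else | if if | else Factor; Factor ::= else else | if else else | else Atom Atom | else | else if Factor | Atom if; Atom ::= else else | if else else | else Atom Atom | else | else if Factor | Atom if

Unit pairs: Atom ⇒* {Factor}; Factor ⇒* {Atom}.
Replace each nonterminal's rules with the union of the non-unit rules of every nonterminal it unit-derives.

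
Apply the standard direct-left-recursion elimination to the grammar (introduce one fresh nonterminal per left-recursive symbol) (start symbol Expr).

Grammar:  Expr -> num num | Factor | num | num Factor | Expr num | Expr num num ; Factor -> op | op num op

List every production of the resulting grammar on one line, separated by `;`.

Directly left-recursive nonterminal: Expr.
For Expr: α = {num, num num}, β = {num num, Factor, num, num Factor}. Rewrite as Expr → β Expr1 and Expr1 → α Expr1 | ε.

Expr -> num num Expr1 | Factor Expr1 | num Expr1 | num Factor Expr1; Factor -> op | op num op; Expr1 -> num Expr1 | num num Expr1 | ε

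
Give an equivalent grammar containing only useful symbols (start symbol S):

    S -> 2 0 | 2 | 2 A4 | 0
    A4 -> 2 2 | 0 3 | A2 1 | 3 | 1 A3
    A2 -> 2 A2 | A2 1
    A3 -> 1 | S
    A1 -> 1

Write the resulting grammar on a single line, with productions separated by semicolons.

S -> 2 0 | 2 | 2 A4 | 0; A4 -> 2 2 | 0 3 | 3 | 1 A3; A3 -> 1 | S

Generating nonterminals: {A1, A3, A4, S}.
Reachable from S after that: {A3, A4, S}.
Removed useless symbols: {A1, A2} and every production mentioning them.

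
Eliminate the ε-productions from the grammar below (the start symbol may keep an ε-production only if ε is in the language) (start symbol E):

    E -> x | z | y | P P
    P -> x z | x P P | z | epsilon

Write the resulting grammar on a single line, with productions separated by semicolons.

Nullable set = {E, P}.
ε ∈ L(G) since E is nullable, so keep E → ε.
Expand every rule over subsets of its nullable positions: E → P P gives P P | P. P → x P P gives x P P | x P | x.

E -> x | z | y | P P | P | epsilon; P -> x z | x P P | x P | x | z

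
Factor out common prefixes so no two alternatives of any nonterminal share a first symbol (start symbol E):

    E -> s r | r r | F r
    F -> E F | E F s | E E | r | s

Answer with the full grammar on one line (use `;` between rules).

F has alternatives sharing prefix 'E': factor to F → E F' with F' → F | F s | E.
F' has alternatives sharing prefix 'F': factor to F' → F F'' with F'' → ε | s.

E -> s r | r r | F r; F -> r | s | E F'; F' -> E | F F''; F'' -> ε | s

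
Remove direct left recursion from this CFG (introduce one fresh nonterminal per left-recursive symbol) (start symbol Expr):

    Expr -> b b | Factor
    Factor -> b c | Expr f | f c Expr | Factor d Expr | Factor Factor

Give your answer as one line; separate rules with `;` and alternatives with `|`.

Directly left-recursive nonterminal: Factor.
For Factor: α = {d Expr, Factor}, β = {b c, Expr f, f c Expr}. Rewrite as Factor → β Factor1 and Factor1 → α Factor1 | ε.

Expr -> b b | Factor; Factor -> b c Factor1 | Expr f Factor1 | f c Expr Factor1; Factor1 -> d Expr Factor1 | Factor Factor1 | ε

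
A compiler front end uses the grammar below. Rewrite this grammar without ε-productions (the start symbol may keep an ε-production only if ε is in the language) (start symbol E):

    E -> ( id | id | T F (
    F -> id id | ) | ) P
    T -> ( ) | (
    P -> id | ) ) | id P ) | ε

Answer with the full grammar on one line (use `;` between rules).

E -> ( id | id | T F (; F -> id id | ) | ) P; T -> ( ) | (; P -> id | ) ) | id P ) | id )

Nullable nonterminals: {P}.
ε ∉ L(G), so no ε-production is kept.
Expand every rule over subsets of its nullable positions: P → id P ) gives id P ) | id ).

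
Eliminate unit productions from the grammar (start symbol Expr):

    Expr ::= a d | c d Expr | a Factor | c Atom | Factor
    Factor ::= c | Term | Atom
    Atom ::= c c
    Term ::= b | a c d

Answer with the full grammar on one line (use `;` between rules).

Unit pairs: Expr ⇒* {Atom, Factor, Term}; Factor ⇒* {Atom, Term}.
Replace each nonterminal's rules with the union of the non-unit rules of every nonterminal it unit-derives.

Expr ::= b | a c d | c c | c | a d | c d Expr | a Factor | c Atom; Factor ::= b | a c d | c c | c; Atom ::= c c; Term ::= b | a c d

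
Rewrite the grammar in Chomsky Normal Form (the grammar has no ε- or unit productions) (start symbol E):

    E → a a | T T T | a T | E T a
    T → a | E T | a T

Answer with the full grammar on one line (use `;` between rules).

Introduce a nonterminal for each terminal appearing in a rule of length ≥ 2: X1 → a.
Binarize each right-hand side of length ≥ 3 by chaining fresh nonterminals (Y1, Y2, …): affected rules were E → T T T; E → E T X1.

E → X1 X1 | T Y1 | X1 T | E Y2; T → a | E T | X1 T; X1 → a; Y1 → T T; Y2 → T X1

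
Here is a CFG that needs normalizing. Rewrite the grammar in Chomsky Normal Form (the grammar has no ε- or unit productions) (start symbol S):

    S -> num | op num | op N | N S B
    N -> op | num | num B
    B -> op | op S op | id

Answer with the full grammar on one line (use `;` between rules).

S -> num | X1 X2 | X1 N | N Y1; N -> op | num | X2 B; B -> op | X1 Y2 | id; X1 -> op; X2 -> num; Y1 -> S B; Y2 -> S X1

Introduce a nonterminal for each terminal appearing in a rule of length ≥ 2: X1 → op, X2 → num.
Binarize each right-hand side of length ≥ 3 by chaining fresh nonterminals (Y1, Y2, …): affected rules were S → N S B; B → X1 S X1.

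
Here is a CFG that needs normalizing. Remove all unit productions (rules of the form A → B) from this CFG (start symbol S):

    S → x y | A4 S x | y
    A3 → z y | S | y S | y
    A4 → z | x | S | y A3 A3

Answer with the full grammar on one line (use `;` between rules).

Unit pairs: A3 ⇒* {S}; A4 ⇒* {S}.
Replace each nonterminal's rules with the union of the non-unit rules of every nonterminal it unit-derives.

S → x y | A4 S x | y; A3 → x y | A4 S x | y | z y | y S; A4 → z | x | y A3 A3 | x y | A4 S x | y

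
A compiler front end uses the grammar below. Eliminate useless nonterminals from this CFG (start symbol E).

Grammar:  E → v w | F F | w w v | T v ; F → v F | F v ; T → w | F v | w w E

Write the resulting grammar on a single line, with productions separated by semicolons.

E → v w | w w v | T v; T → w | w w E

Generating nonterminals: {E, T}.
Reachable from E after that: {E, T}.
Removed useless symbols: {F} and every production mentioning them.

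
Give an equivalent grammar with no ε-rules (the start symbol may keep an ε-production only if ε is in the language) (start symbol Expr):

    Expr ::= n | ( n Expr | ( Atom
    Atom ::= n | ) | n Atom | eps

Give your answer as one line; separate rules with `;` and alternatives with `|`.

The nullable symbols are {Atom}.
ε ∉ L(G), so no ε-production is kept.
Expand every rule over subsets of its nullable positions: Expr → ( Atom gives ( Atom | (.

Expr ::= n | ( n Expr | ( Atom | (; Atom ::= n | ) | n Atom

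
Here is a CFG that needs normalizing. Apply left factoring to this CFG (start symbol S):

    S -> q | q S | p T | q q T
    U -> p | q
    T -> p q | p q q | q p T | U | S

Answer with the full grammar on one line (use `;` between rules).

S has alternatives sharing prefix 'q': factor to S → q S' with S' → ε | S | q T.
T has alternatives sharing prefix 'p q': factor to T → p q T' with T' → ε | q.

S -> p T | q S'; U -> p | q; T -> q p T | U | S | p q T'; S' -> epsilon | S | q T; T' -> epsilon | q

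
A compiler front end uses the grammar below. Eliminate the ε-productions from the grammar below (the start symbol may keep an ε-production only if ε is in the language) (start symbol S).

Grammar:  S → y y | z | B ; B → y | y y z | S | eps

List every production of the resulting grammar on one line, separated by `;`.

The nullable symbols are {B, S}.
ε ∈ L(G) since S is nullable, so keep S → ε.

S → y y | z | B | eps; B → y | y y z | S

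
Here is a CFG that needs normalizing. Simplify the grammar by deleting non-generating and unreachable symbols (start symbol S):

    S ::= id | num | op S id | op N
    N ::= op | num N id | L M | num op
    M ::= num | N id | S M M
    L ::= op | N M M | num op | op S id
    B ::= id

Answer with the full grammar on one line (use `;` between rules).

S ::= id | num | op S id | op N; N ::= op | num N id | L M | num op; M ::= num | N id | S M M; L ::= op | N M M | num op | op S id

Generating nonterminals: {B, L, M, N, S}.
Reachable from S after that: {L, M, N, S}.
Removed useless symbols: {B} and every production mentioning them.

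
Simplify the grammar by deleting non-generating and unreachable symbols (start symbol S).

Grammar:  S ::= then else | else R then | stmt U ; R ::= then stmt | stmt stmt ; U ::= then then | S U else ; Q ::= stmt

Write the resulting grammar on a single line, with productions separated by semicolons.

S ::= then else | else R then | stmt U; R ::= then stmt | stmt stmt; U ::= then then | S U else

Generating nonterminals: {Q, R, S, U}.
Reachable from S after that: {R, S, U}.
Removed useless symbols: {Q} and every production mentioning them.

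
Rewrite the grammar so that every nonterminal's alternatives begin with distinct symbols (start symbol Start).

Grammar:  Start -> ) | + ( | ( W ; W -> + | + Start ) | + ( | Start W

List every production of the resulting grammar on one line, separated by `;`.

Start -> ) | + ( | ( W; W -> Start W | + W1; W1 -> ε | Start ) | (

W has alternatives sharing prefix '+': factor to W → + W1 with W1 → ε | Start ) | (.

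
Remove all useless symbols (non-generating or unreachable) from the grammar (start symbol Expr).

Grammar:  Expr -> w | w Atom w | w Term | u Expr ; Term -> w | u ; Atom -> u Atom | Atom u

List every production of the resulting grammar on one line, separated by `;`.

Generating nonterminals: {Expr, Term}.
Reachable from Expr after that: {Expr, Term}.
Removed useless symbols: {Atom} and every production mentioning them.

Expr -> w | w Term | u Expr; Term -> w | u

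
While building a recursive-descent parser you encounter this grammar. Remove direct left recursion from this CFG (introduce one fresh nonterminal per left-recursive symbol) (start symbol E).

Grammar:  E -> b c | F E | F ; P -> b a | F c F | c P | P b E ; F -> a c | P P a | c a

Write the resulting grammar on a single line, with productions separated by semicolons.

E -> b c | F E | F; P -> b a P' | F c F P' | c P P'; F -> a c | P P a | c a; P' -> b E P' | eps

Directly left-recursive nonterminal: P.
For P: α = {b E}, β = {b a, F c F, c P}. Rewrite as P → β P' and P' → α P' | ε.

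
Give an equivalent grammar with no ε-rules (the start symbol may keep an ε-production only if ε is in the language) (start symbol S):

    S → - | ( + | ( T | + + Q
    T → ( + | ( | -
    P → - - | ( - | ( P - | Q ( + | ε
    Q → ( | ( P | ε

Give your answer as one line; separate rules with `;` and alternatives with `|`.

Nullable set = {P, Q}.
ε ∉ L(G), so no ε-production is kept.
Expand every rule over subsets of its nullable positions: S → + + Q gives + + Q | + +. P → Q ( + gives Q ( + | ( +.

S → - | ( + | ( T | + + Q | + +; T → ( + | ( | -; P → - - | ( - | ( P - | Q ( + | ( +; Q → ( | ( P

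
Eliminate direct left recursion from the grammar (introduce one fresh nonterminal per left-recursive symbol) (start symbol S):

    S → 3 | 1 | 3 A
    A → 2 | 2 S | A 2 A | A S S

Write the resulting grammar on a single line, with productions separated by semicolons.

Directly left-recursive nonterminal: A.
For A: α = {2 A, S S}, β = {2, 2 S}. Rewrite as A → β A' and A' → α A' | ε.

S → 3 | 1 | 3 A; A → 2 A' | 2 S A'; A' → 2 A A' | S S A' | ε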